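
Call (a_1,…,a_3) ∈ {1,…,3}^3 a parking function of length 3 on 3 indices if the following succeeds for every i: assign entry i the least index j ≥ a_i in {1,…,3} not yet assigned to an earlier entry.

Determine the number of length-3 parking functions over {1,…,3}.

|PF(3,3)| = (4−3)·4^(3−1) = 1·16 = 16
One tuple (1,2,3) → sorted (1,2,3): b_i ≤ i ∀i, a PF.

16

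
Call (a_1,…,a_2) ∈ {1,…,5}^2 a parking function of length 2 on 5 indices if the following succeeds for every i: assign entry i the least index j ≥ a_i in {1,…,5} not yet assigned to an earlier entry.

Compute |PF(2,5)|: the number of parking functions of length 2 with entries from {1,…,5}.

#PF = (5+1−2)·(5+1)^{2−1} = 4·6 = 24 [KW]
Example (4,4) → sorted (4,4): b_i ≤ 3+i ∀i, a PF.

24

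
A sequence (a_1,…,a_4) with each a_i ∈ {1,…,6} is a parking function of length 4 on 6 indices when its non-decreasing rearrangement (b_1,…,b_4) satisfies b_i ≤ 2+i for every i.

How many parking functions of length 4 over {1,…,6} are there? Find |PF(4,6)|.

|PF(4,6)| = 3·7^3 = 3×343 = 1029 (Konheim–Weiss)
Example (4,2,5,2) → sorted (2,2,4,5): b_i ≤ 2+i ∀i, a PF.

1029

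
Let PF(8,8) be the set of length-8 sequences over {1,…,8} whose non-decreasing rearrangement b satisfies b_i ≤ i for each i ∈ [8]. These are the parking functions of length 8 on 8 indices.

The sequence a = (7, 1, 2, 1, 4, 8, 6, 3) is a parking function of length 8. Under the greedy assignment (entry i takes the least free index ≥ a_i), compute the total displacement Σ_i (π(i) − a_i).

4

Σπ(i) = 1+…+8 = 36; Σa = 7+1+2+1+4+8+6+3 = 32; disp = 36−32 = 4.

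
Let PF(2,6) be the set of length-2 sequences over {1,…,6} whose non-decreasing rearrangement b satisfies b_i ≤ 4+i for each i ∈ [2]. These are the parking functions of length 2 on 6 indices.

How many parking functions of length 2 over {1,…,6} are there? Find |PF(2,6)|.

|PF| = 5·7^1 = 5×7 = 35
One tuple (5,5) → sorted (5,5): b_i ≤ 4+i ∀i, a PF.

35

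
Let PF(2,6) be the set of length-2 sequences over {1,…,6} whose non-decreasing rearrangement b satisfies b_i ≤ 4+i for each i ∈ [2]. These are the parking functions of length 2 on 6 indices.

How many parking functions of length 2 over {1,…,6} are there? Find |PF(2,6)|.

35

Count = (6−2+1)·(6+1)^(2−1) = 5×7 = 35 (Pollak)
E.g. (3,3) → sorted (3,3): b_i ≤ 4+i ∀i, a PF.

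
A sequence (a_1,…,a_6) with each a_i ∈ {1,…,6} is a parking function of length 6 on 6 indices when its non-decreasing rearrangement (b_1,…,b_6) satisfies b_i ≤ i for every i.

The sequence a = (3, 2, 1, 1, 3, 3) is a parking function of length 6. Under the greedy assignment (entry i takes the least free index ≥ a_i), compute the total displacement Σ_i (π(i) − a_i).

8

Σπ = 6·7/2 = 21 (π permutes [6]); Σa = 3+2+1+1+3+3 = 13; disp = 21−13 = 8.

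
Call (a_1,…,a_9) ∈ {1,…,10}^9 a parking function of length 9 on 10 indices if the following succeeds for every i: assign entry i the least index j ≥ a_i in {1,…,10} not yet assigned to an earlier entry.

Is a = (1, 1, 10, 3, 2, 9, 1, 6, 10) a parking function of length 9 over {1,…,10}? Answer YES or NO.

Sorted: b = (1, 1, 1, 2, 3, 6, 9, 10, 10).
  b_1=1 ≤ 2
  b_2=1 ≤ 3
  b_3=1 ≤ 4
  b_4=2 ≤ 5
  b_5=3 ≤ 6
  b_6=6 ≤ 7
  b_7=9 > 8
  fails at i=7 ⇒ NO

NO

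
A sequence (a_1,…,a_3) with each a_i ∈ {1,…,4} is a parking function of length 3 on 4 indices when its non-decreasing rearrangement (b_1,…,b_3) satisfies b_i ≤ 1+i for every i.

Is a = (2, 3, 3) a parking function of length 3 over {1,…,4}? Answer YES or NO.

YES

Order a: b = (2, 3, 3).
  b_1=2 ≤ 2
  b_2=3 ≤ 3
  b_3=3 ≤ 4
All bounds hold ⇒ YES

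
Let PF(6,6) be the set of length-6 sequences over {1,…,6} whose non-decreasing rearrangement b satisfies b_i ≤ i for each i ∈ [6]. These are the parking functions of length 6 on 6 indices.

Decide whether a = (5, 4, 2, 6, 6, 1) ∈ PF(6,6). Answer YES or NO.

NO

Order a: b = (1, 2, 4, 5, 6, 6).
  b_1=1 ≤ 1
  b_2=2 ≤ 2
  b_3=4 > 3
  fails at i=3 ⇒ NO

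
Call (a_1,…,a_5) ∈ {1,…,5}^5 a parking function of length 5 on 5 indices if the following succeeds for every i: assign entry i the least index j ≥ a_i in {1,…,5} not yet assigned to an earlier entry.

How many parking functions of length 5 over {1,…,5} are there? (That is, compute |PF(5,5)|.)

1296

|PF| = (5+1−5)·(5+1)^{5−1} = 1·1296 = 1296 (Konheim–Weiss)
Check (2,3,1,5,2) → sorted (1,2,2,3,5): b_i ≤ i ∀i, a PF.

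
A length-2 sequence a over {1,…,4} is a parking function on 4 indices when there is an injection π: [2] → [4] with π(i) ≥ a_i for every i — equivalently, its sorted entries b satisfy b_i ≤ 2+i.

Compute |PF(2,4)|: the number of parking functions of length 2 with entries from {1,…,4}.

15

|PF(2,4)| = (4+1−2)·(4+1)^{2−1} = 3×5 = 15 (Konheim–Weiss)
Example (2,1) → sorted (1,2): b_i ≤ 2+i ∀i, a PF.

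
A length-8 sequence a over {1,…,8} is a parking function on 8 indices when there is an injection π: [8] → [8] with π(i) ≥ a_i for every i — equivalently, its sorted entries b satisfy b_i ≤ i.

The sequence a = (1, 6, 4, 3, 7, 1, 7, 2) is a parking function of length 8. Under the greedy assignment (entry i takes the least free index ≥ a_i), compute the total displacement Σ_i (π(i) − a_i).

5

Σπ = 8·9/2 = 36 (π permutes [8]); Σa = 1+6+4+3+7+1+7+2 = 31; disp = 36−31 = 5.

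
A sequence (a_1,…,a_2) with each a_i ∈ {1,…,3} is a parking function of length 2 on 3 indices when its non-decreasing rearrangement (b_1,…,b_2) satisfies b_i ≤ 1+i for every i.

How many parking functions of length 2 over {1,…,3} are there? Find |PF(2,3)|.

|PF| = (3+1−2)·(3+1)^{2−1} = 2 · 4 = 8 (Konheim–Weiss)
Check (3,2) → sorted (2,3): b_i ≤ 1+i ∀i, a PF.

8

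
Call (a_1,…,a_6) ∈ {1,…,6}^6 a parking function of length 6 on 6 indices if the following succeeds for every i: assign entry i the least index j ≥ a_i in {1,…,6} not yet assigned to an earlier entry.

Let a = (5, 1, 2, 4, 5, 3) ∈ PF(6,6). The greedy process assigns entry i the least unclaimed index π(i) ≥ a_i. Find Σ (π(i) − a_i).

Σπ(i) = 1+…+6 = 21; Σa = 5+1+2+4+5+3 = 20; disp = 21−20 = 1.

1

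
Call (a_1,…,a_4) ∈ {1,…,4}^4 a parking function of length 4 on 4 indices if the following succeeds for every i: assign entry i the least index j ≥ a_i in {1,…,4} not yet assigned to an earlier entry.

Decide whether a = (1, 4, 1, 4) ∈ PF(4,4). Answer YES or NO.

NO

Rearranged: b = (1, 1, 4, 4).
  b_1=1 ≤ 1
  b_2=1 ≤ 2
  b_3=4 > 3
  fails at i=3 ⇒ NO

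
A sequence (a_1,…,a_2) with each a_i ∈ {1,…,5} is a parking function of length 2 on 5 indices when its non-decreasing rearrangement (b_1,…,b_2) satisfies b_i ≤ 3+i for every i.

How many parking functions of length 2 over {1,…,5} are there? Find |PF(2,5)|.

24

|PF(2,5)| = (5−2+1)·(5+1)^(2−1) = 4 · 6 = 24
Example (1,1) → sorted (1,1): b_i ≤ 3+i ∀i, a PF.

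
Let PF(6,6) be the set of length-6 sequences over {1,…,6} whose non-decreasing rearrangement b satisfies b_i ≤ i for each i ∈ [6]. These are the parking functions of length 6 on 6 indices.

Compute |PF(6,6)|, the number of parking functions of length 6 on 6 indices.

#PF = (6+1−6)·(6+1)^{6−1} = 1 · 16807 = 16807 (Pollak)
E.g. (6,5,3,1,4,2) → sorted (1,2,3,4,5,6): b_i ≤ i ∀i, a PF.

16807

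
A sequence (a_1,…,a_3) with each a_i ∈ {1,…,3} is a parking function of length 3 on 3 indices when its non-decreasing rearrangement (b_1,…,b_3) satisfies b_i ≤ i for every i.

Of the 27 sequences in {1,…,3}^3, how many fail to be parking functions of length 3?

#PF = (4−3)·4^(3−1) = 1·16 = 16
One tuple (2,3,3) → sorted (2,3,3): b_1=2>1, not a PF.
Total 27; non-PF = 27−16 = 11

11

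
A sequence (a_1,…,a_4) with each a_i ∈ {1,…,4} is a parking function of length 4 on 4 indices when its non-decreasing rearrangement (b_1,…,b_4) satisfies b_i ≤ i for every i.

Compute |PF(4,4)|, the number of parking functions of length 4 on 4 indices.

|PF| = (5−4)·5^(4−1) = 1·125 = 125
Check (4,2,1,1) → sorted (1,1,2,4): b_i ≤ i ∀i, a PF.

125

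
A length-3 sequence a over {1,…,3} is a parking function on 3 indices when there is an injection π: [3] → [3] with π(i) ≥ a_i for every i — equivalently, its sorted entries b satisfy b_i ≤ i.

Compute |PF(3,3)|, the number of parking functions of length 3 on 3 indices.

16

Count = (4−3)·4^(3−1) = 1×16 = 16 [KW]
E.g. (2,2,1) → sorted (1,2,2): b_i ≤ i ∀i, a PF.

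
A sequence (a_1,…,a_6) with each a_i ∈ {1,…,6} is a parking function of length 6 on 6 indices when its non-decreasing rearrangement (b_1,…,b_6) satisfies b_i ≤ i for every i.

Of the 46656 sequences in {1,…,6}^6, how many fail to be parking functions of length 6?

29849

|PF(6,6)| = (6−6+1)·(6+1)^(6−1) = 1·16807 = 16807 (Konheim–Weiss)
Example (3,6,4,4,5,4) → sorted (3,4,4,4,5,6): b_1=3>1, not a PF.
6^6 − 16807 = 46656 − 16807 = 29849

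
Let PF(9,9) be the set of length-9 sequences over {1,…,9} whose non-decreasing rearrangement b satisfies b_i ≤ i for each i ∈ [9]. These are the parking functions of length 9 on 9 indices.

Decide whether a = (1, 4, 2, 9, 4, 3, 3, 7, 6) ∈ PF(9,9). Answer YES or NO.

YES

Order a: b = (1, 2, 3, 3, 4, 4, 6, 7, 9).
  b_1=1 ≤ 1
  b_2=2 ≤ 2
  b_3=3 ≤ 3
  b_4=3 ≤ 4
  b_5=4 ≤ 5
  b_6=4 ≤ 6
  b_7=6 ≤ 7
  b_8=7 ≤ 8
  b_9=9 ≤ 9
All bounds hold ⇒ YES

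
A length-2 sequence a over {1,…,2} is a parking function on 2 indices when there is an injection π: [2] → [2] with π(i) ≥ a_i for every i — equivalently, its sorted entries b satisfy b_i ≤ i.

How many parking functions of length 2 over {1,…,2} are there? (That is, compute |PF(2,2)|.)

|PF(2,2)| = 1·3^1 = 1×3 = 3 (Pollak)
One tuple (1,2) → sorted (1,2): b_i ≤ i ∀i, a PF.

3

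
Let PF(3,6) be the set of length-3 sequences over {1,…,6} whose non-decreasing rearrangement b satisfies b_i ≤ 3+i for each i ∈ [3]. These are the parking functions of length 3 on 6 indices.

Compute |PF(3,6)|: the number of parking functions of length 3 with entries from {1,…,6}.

Count = (7−3)·7^(3−1) = 4 · 49 = 196 (Pollak)
E.g. (4,4,1) → sorted (1,4,4): b_i ≤ 3+i ∀i, a PF.

196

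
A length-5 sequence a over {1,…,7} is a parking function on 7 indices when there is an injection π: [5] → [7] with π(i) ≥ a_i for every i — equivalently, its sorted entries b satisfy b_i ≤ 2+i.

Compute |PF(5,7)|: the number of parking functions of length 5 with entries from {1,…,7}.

12288

|PF| = (8−5)·8^(5−1) = 3×4096 = 12288
One tuple (5,1,4,4,6) → sorted (1,4,4,5,6): b_i ≤ 2+i ∀i, a PF.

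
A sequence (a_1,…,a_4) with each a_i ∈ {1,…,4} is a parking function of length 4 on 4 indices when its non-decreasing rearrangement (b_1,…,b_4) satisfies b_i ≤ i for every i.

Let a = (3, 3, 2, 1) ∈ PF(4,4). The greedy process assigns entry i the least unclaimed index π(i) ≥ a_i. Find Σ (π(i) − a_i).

Σπ(i) = 1+…+4 = 10; Σa = 3+3+2+1 = 9; disp = 10−9 = 1.

1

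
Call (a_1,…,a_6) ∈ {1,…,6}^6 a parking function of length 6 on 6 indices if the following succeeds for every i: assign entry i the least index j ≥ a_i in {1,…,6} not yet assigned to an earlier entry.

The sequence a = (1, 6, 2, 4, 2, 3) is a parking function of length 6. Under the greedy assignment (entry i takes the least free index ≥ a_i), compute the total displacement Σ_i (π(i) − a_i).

Σπ = 6·7/2 = 21 (π permutes [6]); Σa = 1+6+2+4+2+3 = 18; disp = 21−18 = 3.

3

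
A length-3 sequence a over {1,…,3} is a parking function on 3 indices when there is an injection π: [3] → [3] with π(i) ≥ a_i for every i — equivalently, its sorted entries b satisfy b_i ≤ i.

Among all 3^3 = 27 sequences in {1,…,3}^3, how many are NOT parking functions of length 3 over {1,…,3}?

|PF(3,3)| = (4−3)·4^(3−1) = 1·16 = 16
E.g. (1,3,3) → sorted (1,3,3): b_2=3>2, not a PF.
3^3 − 16 = 27 − 16 = 11

11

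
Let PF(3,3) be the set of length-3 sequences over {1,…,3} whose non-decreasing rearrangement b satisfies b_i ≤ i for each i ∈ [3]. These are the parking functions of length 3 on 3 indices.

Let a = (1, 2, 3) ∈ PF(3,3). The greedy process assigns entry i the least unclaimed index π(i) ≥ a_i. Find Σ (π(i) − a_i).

Σπ(i) = 1+…+3 = 6; Σa = 1+2+3 = 6; disp = 6−6 = 0.

0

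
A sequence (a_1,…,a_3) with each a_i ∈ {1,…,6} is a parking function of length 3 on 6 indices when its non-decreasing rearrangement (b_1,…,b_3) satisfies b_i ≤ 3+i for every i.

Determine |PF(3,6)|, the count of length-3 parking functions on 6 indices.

196

#PF = (6+1−3)·(6+1)^{3−1} = 4×49 = 196 (Konheim–Weiss)
One tuple (5,2,5) → sorted (2,5,5): b_i ≤ 3+i ∀i, a PF.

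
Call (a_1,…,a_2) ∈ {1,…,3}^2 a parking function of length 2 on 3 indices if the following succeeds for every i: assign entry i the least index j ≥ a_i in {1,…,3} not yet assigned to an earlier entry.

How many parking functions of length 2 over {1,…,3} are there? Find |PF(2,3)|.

8

#PF = (4−2)·4^(2−1) = 2×4 = 8 (Konheim–Weiss)
Check (3,1) → sorted (1,3): b_i ≤ 1+i ∀i, a PF.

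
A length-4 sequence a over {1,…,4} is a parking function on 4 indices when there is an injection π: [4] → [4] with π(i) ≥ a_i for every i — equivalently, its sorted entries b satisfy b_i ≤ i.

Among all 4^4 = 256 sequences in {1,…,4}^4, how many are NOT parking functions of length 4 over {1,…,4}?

Count = (4+1−4)·(4+1)^{4−1} = 1×125 = 125 (Konheim–Weiss)
E.g. (2,4,4,2) → sorted (2,2,4,4): b_1=2>1, not a PF.
Total 256; non-PF = 256−125 = 131

131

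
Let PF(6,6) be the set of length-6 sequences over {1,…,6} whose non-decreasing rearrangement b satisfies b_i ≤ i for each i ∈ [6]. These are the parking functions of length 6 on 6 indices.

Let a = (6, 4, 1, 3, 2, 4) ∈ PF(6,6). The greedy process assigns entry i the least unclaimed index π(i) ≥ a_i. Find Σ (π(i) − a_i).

1

Σπ = 21 ({1..6} each once); Σa = 6+4+1+3+2+4 = 20; disp = 21−20 = 1.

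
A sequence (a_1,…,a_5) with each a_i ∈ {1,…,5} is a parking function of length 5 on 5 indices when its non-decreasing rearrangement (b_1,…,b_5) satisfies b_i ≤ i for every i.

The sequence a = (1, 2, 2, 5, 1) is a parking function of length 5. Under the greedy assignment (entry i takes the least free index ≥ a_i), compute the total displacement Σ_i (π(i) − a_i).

4

Σπ = 15 ({1..5} each once); Σa = 1+2+2+5+1 = 11; disp = 15−11 = 4.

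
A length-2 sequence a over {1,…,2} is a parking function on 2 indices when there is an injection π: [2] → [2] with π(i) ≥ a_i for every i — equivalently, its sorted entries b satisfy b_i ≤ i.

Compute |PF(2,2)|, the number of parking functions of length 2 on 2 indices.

3

|PF(2,2)| = (2+1−2)·(2+1)^{2−1} = 1×3 = 3 (Konheim–Weiss)
Example (1,1) → sorted (1,1): b_i ≤ i ∀i, a PF.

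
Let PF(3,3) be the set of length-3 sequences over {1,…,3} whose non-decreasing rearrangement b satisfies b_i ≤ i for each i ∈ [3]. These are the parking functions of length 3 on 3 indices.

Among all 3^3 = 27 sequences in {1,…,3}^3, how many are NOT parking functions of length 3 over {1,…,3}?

11

|PF(3,3)| = (4−3)·4^(3−1) = 1×16 = 16 [KW]
E.g. (3,2,3) → sorted (2,3,3): b_1=2>1, not a PF.
Total 27; non-PF = 27−16 = 11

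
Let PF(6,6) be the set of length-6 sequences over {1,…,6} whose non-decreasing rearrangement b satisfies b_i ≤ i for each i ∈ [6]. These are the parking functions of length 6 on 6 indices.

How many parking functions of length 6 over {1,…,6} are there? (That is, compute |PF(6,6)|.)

Count = (7−6)·7^(6−1) = 1 · 16807 = 16807 (Pollak)
One tuple (1,2,4,3,6,1) → sorted (1,1,2,3,4,6): b_i ≤ i ∀i, a PF.

16807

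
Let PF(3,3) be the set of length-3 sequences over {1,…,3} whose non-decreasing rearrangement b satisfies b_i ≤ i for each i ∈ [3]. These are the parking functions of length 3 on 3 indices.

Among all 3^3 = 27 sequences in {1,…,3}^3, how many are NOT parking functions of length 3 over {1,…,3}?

#PF = (3−3+1)·(3+1)^(3−1) = 1×16 = 16
Check (3,1,3) → sorted (1,3,3): b_2=3>2, not a PF.
3^3 − 16 = 27 − 16 = 11

11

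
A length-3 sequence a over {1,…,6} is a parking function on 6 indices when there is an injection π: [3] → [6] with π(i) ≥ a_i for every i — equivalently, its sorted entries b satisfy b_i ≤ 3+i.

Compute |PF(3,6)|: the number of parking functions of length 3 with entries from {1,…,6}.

#PF = (6+1−3)·(6+1)^{3−1} = 4 · 49 = 196 (Pollak)
E.g. (6,3,4) → sorted (3,4,6): b_i ≤ 3+i ∀i, a PF.

196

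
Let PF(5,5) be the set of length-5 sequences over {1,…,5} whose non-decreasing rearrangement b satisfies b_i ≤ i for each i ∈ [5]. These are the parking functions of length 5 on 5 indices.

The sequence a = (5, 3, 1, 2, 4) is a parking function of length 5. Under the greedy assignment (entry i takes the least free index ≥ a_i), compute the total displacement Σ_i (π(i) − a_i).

Σπ(i) = 1+…+5 = 15; Σa = 5+3+1+2+4 = 15; disp = 15−15 = 0.

0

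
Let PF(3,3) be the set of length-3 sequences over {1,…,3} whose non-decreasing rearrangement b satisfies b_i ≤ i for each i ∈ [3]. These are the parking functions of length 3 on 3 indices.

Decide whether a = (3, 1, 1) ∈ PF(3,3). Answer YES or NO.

Rearranged: b = (1, 1, 3).
  b_1=1 ≤ 1
  b_2=1 ≤ 2
  b_3=3 ≤ 3
All bounds hold ⇒ YES

YES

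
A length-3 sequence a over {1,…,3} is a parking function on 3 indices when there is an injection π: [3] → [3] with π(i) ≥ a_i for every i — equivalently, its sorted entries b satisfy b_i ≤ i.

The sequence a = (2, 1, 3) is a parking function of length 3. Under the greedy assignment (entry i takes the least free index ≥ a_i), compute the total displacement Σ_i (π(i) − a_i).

Σπ = 6 ({1..3} each once); Σa = 2+1+3 = 6; disp = 6−6 = 0.

0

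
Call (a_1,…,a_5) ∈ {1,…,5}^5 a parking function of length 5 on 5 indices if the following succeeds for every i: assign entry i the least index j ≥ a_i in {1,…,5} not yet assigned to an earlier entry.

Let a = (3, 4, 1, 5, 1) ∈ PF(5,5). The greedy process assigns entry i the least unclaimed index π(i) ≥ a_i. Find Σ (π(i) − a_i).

1

Σπ = 15 ({1..5} each once); Σa = 3+4+1+5+1 = 14; disp = 15−14 = 1.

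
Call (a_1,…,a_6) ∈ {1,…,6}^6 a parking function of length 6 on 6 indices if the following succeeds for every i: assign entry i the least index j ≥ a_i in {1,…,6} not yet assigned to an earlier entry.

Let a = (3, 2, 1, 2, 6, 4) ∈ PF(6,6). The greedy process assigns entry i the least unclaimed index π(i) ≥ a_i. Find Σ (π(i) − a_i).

Σπ = 6·7/2 = 21 (π permutes [6]); Σa = 3+2+1+2+6+4 = 18; disp = 21−18 = 3.

3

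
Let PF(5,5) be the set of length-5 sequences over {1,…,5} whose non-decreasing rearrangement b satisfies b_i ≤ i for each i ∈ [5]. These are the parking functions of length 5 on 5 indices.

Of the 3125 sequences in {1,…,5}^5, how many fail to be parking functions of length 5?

1829

Count = (5+1−5)·(5+1)^{5−1} = 1 · 1296 = 1296 [KW]
Example (1,5,2,1,5) → sorted (1,1,2,5,5): b_4=5>4, not a PF.
Total 3125; non-PF = 3125−1296 = 1829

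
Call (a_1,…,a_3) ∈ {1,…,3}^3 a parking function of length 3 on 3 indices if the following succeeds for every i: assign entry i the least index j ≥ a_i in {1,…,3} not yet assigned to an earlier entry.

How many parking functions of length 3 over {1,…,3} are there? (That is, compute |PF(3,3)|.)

|PF| = (3+1−3)·(3+1)^{3−1} = 1 · 16 = 16 [KW]
Example (1,1,1) → sorted (1,1,1): b_i ≤ i ∀i, a PF.

16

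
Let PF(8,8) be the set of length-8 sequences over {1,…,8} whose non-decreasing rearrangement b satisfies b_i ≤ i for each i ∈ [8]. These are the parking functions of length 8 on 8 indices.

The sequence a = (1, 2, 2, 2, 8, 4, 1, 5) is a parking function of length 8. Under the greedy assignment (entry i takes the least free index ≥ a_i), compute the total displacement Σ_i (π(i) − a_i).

11

Σπ(i) = 1+…+8 = 36; Σa = 1+2+2+2+8+4+1+5 = 25; disp = 36−25 = 11.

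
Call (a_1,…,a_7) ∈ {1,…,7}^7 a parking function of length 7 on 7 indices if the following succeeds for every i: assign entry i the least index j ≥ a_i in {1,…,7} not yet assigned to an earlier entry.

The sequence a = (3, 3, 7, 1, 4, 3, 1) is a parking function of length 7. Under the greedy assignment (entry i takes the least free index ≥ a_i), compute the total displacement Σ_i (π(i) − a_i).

Σπ(i) = 1+…+7 = 28; Σa = 3+3+7+1+4+3+1 = 22; disp = 28−22 = 6.

6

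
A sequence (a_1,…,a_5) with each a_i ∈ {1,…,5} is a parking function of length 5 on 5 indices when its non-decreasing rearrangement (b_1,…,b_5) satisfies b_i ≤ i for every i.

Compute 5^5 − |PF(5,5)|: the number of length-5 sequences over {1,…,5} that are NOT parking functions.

1829

#PF = (6−5)·6^(5−1) = 1·1296 = 1296 (Pollak)
One tuple (5,5,4,3,5) → sorted (3,4,5,5,5): b_1=3>1, not a PF.
So 3125 − 1296 = 1829 fail.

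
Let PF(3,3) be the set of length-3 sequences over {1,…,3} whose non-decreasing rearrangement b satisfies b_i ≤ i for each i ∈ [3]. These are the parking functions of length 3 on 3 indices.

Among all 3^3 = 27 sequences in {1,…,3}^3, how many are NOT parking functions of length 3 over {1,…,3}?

11

Count = (3−3+1)·(3+1)^(3−1) = 1·16 = 16 (Konheim–Weiss)
Check (2,2,2) → sorted (2,2,2): b_1=2>1, not a PF.
3^3 − 16 = 27 − 16 = 11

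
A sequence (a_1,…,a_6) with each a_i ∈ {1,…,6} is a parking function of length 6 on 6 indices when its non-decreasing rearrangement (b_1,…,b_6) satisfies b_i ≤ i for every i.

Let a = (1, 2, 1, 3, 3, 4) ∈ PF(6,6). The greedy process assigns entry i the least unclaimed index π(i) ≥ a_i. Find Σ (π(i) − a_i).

7

Σπ(i) = 1+…+6 = 21; Σa = 1+2+1+3+3+4 = 14; disp = 21−14 = 7.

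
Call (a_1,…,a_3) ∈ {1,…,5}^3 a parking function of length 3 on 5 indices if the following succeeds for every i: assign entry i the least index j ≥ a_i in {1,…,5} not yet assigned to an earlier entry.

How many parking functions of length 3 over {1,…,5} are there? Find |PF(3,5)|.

|PF| = 3·6^2 = 3×36 = 108 (Pollak)
E.g. (1,1,2) → sorted (1,1,2): b_i ≤ 2+i ∀i, a PF.

108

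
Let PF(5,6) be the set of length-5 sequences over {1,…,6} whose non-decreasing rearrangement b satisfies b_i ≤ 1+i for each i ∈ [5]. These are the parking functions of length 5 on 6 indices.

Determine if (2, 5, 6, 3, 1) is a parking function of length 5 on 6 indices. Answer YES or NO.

YES

Order a: b = (1, 2, 3, 5, 6).
  b_1=1 ≤ 2
  b_2=2 ≤ 3
  b_3=3 ≤ 4
  b_4=5 ≤ 5
  b_5=6 ≤ 6
All bounds hold ⇒ YES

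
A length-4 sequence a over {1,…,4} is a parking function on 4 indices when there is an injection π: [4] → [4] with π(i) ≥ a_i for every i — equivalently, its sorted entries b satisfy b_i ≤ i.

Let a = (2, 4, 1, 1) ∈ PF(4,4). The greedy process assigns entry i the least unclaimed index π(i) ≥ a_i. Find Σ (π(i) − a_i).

Σπ = 10 ({1..4} each once); Σa = 2+4+1+1 = 8; disp = 10−8 = 2.

2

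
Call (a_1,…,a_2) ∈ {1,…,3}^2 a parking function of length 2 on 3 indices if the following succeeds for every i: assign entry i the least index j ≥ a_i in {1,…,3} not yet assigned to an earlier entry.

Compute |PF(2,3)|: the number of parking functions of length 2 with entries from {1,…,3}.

8

Count = (4−2)·4^(2−1) = 2 · 4 = 8 [KW]
E.g. (2,1) → sorted (1,2): b_i ≤ 1+i ∀i, a PF.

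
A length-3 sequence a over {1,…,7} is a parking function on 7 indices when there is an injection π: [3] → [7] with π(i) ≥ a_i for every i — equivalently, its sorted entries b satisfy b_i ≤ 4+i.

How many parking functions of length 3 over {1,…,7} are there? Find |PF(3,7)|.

|PF| = (8−3)·8^(3−1) = 5·64 = 320 [KW]
Example (1,7,6) → sorted (1,6,7): b_i ≤ 4+i ∀i, a PF.

320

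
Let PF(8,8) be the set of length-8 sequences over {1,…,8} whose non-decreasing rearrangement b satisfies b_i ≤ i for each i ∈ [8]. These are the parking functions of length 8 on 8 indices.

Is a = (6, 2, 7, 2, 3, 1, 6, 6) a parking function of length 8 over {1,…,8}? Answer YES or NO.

Sorted: b = (1, 2, 2, 3, 6, 6, 6, 7).
  b_1=1 ≤ 1
  b_2=2 ≤ 2
  b_3=2 ≤ 3
  b_4=3 ≤ 4
  b_5=6 > 5
  fails at i=5 ⇒ NO

NO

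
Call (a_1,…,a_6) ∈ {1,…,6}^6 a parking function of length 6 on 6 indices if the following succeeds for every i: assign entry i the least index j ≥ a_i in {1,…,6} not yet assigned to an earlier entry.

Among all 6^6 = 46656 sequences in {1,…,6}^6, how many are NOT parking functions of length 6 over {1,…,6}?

|PF(6,6)| = (6−6+1)·(6+1)^(6−1) = 1·16807 = 16807 (Konheim–Weiss)
E.g. (4,2,4,2,3,6) → sorted (2,2,3,4,4,6): b_1=2>1, not a PF.
6^6 − 16807 = 46656 − 16807 = 29849

29849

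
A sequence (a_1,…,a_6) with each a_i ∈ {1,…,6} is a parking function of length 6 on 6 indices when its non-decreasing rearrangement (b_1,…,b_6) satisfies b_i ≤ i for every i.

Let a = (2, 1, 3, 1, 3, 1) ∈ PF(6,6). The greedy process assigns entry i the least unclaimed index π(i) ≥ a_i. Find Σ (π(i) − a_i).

Σπ = 6·7/2 = 21 (π permutes [6]); Σa = 2+1+3+1+3+1 = 11; disp = 21−11 = 10.

10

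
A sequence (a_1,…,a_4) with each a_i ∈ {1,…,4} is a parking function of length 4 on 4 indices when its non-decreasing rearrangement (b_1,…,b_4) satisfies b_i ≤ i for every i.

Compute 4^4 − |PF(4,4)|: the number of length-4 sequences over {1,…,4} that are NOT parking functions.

#PF = (5−4)·5^(4−1) = 1 · 125 = 125 (Pollak)
Example (3,2,3,4) → sorted (2,3,3,4): b_1=2>1, not a PF.
So 256 − 125 = 131 fail.

131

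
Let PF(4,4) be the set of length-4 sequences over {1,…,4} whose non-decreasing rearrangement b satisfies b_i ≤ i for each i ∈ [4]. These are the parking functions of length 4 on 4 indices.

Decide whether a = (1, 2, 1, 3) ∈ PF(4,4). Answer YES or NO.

YES

Order a: b = (1, 1, 2, 3).
  b_1=1 ≤ 1
  b_2=1 ≤ 2
  b_3=2 ≤ 3
  b_4=3 ≤ 4
All bounds hold ⇒ YES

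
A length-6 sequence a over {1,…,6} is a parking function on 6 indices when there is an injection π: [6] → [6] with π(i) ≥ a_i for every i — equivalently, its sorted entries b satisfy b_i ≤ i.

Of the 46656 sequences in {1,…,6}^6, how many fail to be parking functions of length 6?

|PF| = (7−6)·7^(6−1) = 1·16807 = 16807 (Pollak)
One tuple (4,4,2,5,1,5) → sorted (1,2,4,4,5,5): b_3=4>3, not a PF.
So 46656 − 16807 = 29849 fail.

29849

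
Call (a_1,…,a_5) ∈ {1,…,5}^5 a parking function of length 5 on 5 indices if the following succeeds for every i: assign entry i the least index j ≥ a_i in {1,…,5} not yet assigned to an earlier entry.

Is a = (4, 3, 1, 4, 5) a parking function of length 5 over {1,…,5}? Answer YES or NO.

NO

Sorted: b = (1, 3, 4, 4, 5).
  b_1=1 ≤ 1
  b_2=3 > 2
  fails at i=2 ⇒ NO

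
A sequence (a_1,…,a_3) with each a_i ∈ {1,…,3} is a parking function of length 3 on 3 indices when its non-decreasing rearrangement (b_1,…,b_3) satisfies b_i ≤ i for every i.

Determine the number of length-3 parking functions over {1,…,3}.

Count = (4−3)·4^(3−1) = 1·16 = 16 [KW]
Example (1,3,2) → sorted (1,2,3): b_i ≤ i ∀i, a PF.

16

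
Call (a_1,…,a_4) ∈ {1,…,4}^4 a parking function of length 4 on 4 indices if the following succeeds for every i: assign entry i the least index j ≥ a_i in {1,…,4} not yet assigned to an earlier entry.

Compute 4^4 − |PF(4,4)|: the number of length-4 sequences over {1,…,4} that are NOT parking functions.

|PF| = 1·5^3 = 1 · 125 = 125
One tuple (4,3,1,4) → sorted (1,3,4,4): b_2=3>2, not a PF.
So 256 − 125 = 131 fail.

131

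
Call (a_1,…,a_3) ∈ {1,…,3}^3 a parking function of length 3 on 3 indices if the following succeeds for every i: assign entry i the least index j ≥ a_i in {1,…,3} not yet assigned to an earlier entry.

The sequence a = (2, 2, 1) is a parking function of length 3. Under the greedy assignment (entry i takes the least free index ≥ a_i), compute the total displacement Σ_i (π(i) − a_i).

Σπ(i) = 1+…+3 = 6; Σa = 2+2+1 = 5; disp = 6−5 = 1.

1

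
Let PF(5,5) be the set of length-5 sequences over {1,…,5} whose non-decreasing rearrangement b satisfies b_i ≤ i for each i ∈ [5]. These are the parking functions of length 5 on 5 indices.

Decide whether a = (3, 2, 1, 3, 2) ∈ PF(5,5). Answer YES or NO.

Rearranged: b = (1, 2, 2, 3, 3).
  b_1=1 ≤ 1
  b_2=2 ≤ 2
  b_3=2 ≤ 3
  b_4=3 ≤ 4
  b_5=3 ≤ 5
All bounds hold ⇒ YES

YES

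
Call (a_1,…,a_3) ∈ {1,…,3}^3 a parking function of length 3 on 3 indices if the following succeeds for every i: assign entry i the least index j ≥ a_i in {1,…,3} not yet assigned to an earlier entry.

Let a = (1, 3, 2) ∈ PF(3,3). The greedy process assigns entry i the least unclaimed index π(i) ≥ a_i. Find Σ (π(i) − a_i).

0

Σπ = 3·4/2 = 6 (π permutes [3]); Σa = 1+3+2 = 6; disp = 6−6 = 0.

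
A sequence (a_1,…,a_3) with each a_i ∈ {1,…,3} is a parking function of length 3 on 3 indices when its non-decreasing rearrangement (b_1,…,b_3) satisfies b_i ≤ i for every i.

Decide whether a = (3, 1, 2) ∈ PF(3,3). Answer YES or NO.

YES

Rearranged: b = (1, 2, 3).
  b_1=1 ≤ 1
  b_2=2 ≤ 2
  b_3=3 ≤ 3
All bounds hold ⇒ YES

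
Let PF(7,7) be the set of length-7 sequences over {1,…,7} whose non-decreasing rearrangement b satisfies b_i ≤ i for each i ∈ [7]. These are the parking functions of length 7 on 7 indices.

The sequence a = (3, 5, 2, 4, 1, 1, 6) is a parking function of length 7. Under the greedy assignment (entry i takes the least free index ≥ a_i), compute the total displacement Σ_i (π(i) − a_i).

6

Σπ(i) = 1+…+7 = 28; Σa = 3+5+2+4+1+1+6 = 22; disp = 28−22 = 6.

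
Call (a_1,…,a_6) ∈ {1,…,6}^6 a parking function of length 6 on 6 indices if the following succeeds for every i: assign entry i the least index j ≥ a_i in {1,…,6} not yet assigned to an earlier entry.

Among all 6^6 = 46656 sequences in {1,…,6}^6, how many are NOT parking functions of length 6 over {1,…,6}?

29849

#PF = 1·7^5 = 1 · 16807 = 16807 (Konheim–Weiss)
Check (6,3,5,6,3,6) → sorted (3,3,5,6,6,6): b_1=3>1, not a PF.
Total 46656; non-PF = 46656−16807 = 29849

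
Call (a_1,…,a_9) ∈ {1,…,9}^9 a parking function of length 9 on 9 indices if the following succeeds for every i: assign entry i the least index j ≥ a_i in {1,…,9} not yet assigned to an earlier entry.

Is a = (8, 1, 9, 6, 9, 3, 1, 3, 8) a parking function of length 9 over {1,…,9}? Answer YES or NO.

NO

Sorted: b = (1, 1, 3, 3, 6, 8, 8, 9, 9).
  b_1=1 ≤ 1
  b_2=1 ≤ 2
  b_3=3 ≤ 3
  b_4=3 ≤ 4
  b_5=6 > 5
  fails at i=5 ⇒ NO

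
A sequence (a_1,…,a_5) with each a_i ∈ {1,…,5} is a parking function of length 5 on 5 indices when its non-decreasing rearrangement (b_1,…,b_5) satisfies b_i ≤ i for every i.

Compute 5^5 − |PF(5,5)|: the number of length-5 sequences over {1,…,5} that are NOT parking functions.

1829

|PF| = (5+1−5)·(5+1)^{5−1} = 1·1296 = 1296
E.g. (5,2,5,5,2) → sorted (2,2,5,5,5): b_1=2>1, not a PF.
So 3125 − 1296 = 1829 fail.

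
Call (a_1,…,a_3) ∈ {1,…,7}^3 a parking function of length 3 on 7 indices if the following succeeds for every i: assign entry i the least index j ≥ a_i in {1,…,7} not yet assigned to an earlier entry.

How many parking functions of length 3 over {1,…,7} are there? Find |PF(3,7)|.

Count = 5·8^2 = 5 · 64 = 320 [KW]
Example (7,2,2) → sorted (2,2,7): b_i ≤ 4+i ∀i, a PF.

320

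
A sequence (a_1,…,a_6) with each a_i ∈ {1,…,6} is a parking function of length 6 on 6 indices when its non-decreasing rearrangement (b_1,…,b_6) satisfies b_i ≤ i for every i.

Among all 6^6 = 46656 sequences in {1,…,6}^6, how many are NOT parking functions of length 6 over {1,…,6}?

|PF(6,6)| = (6−6+1)·(6+1)^(6−1) = 1 · 16807 = 16807 [KW]
Example (6,6,6,2,6,1) → sorted (1,2,6,6,6,6): b_3=6>3, not a PF.
6^6 − 16807 = 46656 − 16807 = 29849

29849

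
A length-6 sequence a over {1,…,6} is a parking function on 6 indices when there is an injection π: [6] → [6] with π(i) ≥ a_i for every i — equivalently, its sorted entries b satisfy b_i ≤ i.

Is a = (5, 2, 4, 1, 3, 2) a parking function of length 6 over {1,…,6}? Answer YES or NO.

Rearranged: b = (1, 2, 2, 3, 4, 5).
  b_1=1 ≤ 1
  b_2=2 ≤ 2
  b_3=2 ≤ 3
  b_4=3 ≤ 4
  b_5=4 ≤ 5
  b_6=5 ≤ 6
All bounds hold ⇒ YES

YES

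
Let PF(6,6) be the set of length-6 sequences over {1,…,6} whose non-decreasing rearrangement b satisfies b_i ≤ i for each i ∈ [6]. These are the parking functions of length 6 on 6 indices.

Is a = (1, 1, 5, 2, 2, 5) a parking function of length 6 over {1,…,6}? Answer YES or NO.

Sorted: b = (1, 1, 2, 2, 5, 5).
  b_1=1 ≤ 1
  b_2=1 ≤ 2
  b_3=2 ≤ 3
  b_4=2 ≤ 4
  b_5=5 ≤ 5
  b_6=5 ≤ 6
All bounds hold ⇒ YES

YES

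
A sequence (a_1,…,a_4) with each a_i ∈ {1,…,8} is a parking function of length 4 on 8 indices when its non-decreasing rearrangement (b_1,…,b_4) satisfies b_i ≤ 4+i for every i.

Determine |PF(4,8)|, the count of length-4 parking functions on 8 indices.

|PF(4,8)| = (8−4+1)·(8+1)^(4−1) = 5·729 = 3645
One tuple (1,4,1,7) → sorted (1,1,4,7): b_i ≤ 4+i ∀i, a PF.

3645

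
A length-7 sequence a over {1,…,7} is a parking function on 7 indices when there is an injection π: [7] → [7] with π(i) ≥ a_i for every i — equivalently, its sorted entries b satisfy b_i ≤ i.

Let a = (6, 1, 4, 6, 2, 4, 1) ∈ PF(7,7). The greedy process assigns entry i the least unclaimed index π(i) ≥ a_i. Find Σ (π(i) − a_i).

Σπ = 28 ({1..7} each once); Σa = 6+1+4+6+2+4+1 = 24; disp = 28−24 = 4.

4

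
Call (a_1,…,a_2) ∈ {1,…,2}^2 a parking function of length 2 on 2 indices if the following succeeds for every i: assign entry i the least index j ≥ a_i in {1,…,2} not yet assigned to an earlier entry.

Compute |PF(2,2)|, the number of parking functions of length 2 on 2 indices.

3

#PF = 1·3^1 = 1×3 = 3
Example (2,1) → sorted (1,2): b_i ≤ i ∀i, a PF.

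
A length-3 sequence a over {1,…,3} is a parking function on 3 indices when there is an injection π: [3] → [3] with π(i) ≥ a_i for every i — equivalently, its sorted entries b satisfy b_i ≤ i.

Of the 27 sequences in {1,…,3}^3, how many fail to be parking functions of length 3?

11

|PF(3,3)| = (4−3)·4^(3−1) = 1·16 = 16 (Pollak)
One tuple (3,3,1) → sorted (1,3,3): b_2=3>2, not a PF.
So 27 − 16 = 11 fail.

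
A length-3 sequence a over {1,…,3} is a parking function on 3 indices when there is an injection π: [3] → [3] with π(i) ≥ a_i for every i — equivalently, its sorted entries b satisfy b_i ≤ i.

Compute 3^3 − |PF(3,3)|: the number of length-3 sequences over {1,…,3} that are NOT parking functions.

|PF| = 1·4^2 = 1×16 = 16 (Pollak)
E.g. (2,3,3) → sorted (2,3,3): b_1=2>1, not a PF.
Total 27; non-PF = 27−16 = 11

11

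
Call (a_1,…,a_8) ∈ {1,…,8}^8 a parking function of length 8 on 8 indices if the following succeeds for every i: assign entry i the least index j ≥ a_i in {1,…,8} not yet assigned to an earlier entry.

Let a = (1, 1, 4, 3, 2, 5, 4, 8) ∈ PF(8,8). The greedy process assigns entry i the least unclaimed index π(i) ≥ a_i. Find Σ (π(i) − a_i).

8

Σπ = 36 ({1..8} each once); Σa = 1+1+4+3+2+5+4+8 = 28; disp = 36−28 = 8.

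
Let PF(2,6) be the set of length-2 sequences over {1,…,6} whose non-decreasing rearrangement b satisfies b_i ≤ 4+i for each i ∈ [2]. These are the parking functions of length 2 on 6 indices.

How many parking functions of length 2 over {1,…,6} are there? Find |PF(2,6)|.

|PF| = (6−2+1)·(6+1)^(2−1) = 5·7 = 35 (Konheim–Weiss)
E.g. (6,4) → sorted (4,6): b_i ≤ 4+i ∀i, a PF.

35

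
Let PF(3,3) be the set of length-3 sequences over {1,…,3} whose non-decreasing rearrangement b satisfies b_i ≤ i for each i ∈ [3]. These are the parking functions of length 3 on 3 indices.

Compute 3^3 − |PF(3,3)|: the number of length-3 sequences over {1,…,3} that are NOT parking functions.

|PF| = 1·4^2 = 1·16 = 16 (Konheim–Weiss)
One tuple (3,3,2) → sorted (2,3,3): b_1=2>1, not a PF.
Total 27; non-PF = 27−16 = 11

11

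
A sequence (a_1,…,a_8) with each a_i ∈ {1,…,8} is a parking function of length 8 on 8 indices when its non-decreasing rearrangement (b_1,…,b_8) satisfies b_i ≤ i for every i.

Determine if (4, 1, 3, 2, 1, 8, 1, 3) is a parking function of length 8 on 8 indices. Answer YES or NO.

YES

Rearranged: b = (1, 1, 1, 2, 3, 3, 4, 8).
  b_1=1 ≤ 1
  b_2=1 ≤ 2
  b_3=1 ≤ 3
  b_4=2 ≤ 4
  b_5=3 ≤ 5
  b_6=3 ≤ 6
  b_7=4 ≤ 7
  b_8=8 ≤ 8
All bounds hold ⇒ YES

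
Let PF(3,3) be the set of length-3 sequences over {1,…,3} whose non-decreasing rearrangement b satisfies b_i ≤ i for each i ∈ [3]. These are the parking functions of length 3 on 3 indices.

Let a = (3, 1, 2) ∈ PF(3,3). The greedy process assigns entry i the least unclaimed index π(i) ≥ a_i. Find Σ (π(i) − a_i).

0

Σπ = 3·4/2 = 6 (π permutes [3]); Σa = 3+1+2 = 6; disp = 6−6 = 0.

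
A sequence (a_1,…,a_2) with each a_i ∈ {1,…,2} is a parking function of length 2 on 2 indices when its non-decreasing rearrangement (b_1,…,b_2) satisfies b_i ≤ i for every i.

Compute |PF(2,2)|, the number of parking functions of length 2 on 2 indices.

Count = 1·3^1 = 1×3 = 3 (Konheim–Weiss)
Check (1,1) → sorted (1,1): b_i ≤ i ∀i, a PF.

3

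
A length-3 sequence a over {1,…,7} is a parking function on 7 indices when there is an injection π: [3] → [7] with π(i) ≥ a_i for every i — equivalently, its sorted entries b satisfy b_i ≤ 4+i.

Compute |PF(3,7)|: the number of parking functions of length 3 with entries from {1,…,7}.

320

|PF(3,7)| = (7−3+1)·(7+1)^(3−1) = 5×64 = 320
Example (6,3,1) → sorted (1,3,6): b_i ≤ 4+i ∀i, a PF.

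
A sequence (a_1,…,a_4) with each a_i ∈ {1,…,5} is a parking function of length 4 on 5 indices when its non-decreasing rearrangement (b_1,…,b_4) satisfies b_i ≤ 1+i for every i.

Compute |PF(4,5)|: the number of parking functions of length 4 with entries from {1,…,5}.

432

|PF(4,5)| = 2·6^3 = 2·216 = 432
One tuple (3,1,4,3) → sorted (1,3,3,4): b_i ≤ 1+i ∀i, a PF.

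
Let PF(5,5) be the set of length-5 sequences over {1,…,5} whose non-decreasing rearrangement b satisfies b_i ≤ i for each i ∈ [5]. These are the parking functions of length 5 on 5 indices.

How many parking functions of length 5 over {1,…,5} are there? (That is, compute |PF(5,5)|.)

|PF(5,5)| = (5−5+1)·(5+1)^(5−1) = 1·1296 = 1296 [KW]
One tuple (1,2,5,3,1) → sorted (1,1,2,3,5): b_i ≤ i ∀i, a PF.

1296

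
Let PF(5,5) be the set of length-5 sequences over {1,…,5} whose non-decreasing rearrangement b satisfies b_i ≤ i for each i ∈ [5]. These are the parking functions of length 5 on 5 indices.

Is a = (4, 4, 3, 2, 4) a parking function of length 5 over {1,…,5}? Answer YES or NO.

NO

Rearranged: b = (2, 3, 4, 4, 4).
  b_1=2 > 1
  fails at i=1 ⇒ NO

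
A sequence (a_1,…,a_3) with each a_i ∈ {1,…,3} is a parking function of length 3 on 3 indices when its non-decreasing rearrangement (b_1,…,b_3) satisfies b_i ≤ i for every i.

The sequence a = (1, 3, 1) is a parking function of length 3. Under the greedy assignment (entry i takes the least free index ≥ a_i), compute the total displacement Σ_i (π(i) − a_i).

1

Σπ = 6 ({1..3} each once); Σa = 1+3+1 = 5; disp = 6−5 = 1.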